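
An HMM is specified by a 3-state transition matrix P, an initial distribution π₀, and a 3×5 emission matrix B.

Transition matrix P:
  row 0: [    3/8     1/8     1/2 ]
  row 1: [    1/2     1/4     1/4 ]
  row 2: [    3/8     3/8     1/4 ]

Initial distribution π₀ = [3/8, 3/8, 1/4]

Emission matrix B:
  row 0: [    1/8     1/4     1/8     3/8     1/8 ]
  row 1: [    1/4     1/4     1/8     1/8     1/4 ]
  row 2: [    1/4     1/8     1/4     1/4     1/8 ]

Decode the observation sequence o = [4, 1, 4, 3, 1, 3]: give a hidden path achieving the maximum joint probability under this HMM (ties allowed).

path = [1, 0, 2, 0, 0, 0]

t=0: δ = [4.688e-02, 9.375e-02, 3.125e-02]  (obs o_0=4)
t=1: δ = [1.172e-02, 5.859e-03, 2.930e-03]  ψ = [1, 1, 0]  (obs o_1=1)
t=2: δ = [5.493e-04, 3.662e-04, 7.324e-04]  ψ = [0, 0, 0]  (obs o_2=4)
t=3: δ = [1.030e-04, 3.433e-05, 6.866e-05]  ψ = [2, 2, 0]  (obs o_3=3)
t=4: δ = [9.656e-06, 6.437e-06, 6.437e-06]  ψ = [0, 2, 0]  (obs o_4=1)
t=5: δ = [1.358e-06, 3.017e-07, 1.207e-06]  ψ = [0, 2, 0]  (obs o_5=3)
backtrack: best end state = 0; path = [1, 0, 2, 0, 0, 0]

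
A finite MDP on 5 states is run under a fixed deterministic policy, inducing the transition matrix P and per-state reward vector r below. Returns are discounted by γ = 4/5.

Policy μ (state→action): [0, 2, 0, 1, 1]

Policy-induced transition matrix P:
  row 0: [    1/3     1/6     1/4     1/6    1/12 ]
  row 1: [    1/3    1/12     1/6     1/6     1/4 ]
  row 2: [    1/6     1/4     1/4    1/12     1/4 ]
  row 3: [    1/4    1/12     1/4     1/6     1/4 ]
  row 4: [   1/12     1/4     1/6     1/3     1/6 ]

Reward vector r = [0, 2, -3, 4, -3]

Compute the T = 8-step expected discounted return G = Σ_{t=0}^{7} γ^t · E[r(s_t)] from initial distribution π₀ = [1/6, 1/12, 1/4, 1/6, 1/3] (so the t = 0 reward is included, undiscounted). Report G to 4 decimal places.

t=0: π = [0.1667, 0.0833, 0.2500, 0.1667, 0.3333], E[r] = -0.9167, γ^t·E[r] = -0.916667, running G = -0.916667
t=1: π = [0.1944, 0.1944, 0.2153, 0.2014, 0.1944], E[r] = -0.0347, γ^t·E[r] = -0.027778, running G = -0.944444
t=2: π = [0.2321, 0.1678, 0.2176, 0.1811, 0.2014], E[r] = -0.1968, γ^t·E[r] = -0.125926, running G = -1.070370
t=3: π = [0.2316, 0.1725, 0.2192, 0.1821, 0.1945], E[r] = -0.1679, γ^t·E[r] = -0.085975, running G = -1.156346
t=4: π = [0.2330, 0.1716, 0.2194, 0.1808, 0.1952], E[r] = -0.1773, γ^t·E[r] = -0.072627, running G = -1.228973
t=5: π = [0.2329, 0.1718, 0.2194, 0.1809, 0.1949], E[r] = -0.1757, γ^t·E[r] = -0.057563, running G = -1.286536
t=6: π = [0.2330, 0.1718, 0.2194, 0.1809, 0.1949], E[r] = -0.1761, γ^t·E[r] = -0.046159, running G = -1.332695
t=7: π = [0.2330, 0.1718, 0.2194, 0.1809, 0.1949], E[r] = -0.1760, γ^t·E[r] = -0.036910, running G = -1.369604

G = -1.3696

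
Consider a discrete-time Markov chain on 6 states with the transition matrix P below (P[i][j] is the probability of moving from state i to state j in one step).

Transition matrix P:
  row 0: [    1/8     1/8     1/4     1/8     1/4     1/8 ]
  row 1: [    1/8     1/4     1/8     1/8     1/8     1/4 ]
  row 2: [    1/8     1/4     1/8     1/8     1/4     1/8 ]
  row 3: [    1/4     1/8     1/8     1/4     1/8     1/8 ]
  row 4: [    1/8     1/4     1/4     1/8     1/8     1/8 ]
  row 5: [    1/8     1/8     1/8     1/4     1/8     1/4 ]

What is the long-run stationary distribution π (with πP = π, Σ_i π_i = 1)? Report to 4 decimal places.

Balance equations π_j = Σ_i π_i·P[i][j]:
  π_0 = 1/8·π_0 + 1/8·π_1 + 1/8·π_2 + 1/4·π_3 + 1/8·π_4 + 1/8·π_5
  π_1 = 1/8·π_0 + 1/4·π_1 + 1/4·π_2 + 1/8·π_3 + 1/4·π_4 + 1/8·π_5
  π_2 = 1/4·π_0 + 1/8·π_1 + 1/8·π_2 + 1/8·π_3 + 1/4·π_4 + 1/8·π_5
  π_3 = 1/8·π_0 + 1/8·π_1 + 1/8·π_2 + 1/4·π_3 + 1/8·π_4 + 1/4·π_5
  π_4 = 1/4·π_0 + 1/8·π_1 + 1/4·π_2 + 1/8·π_3 + 1/8·π_4 + 1/8·π_5
  normalize: π_0 + π_1 + π_2 + π_3 + π_4 + π_5 = 1
Solving the linear system gives exactly π = [467/3201, 607/3201, 524/3201, 535/3201, 524/3201, 544/3201].

π = [0.1459, 0.1896, 0.1637, 0.1671, 0.1637, 0.1699]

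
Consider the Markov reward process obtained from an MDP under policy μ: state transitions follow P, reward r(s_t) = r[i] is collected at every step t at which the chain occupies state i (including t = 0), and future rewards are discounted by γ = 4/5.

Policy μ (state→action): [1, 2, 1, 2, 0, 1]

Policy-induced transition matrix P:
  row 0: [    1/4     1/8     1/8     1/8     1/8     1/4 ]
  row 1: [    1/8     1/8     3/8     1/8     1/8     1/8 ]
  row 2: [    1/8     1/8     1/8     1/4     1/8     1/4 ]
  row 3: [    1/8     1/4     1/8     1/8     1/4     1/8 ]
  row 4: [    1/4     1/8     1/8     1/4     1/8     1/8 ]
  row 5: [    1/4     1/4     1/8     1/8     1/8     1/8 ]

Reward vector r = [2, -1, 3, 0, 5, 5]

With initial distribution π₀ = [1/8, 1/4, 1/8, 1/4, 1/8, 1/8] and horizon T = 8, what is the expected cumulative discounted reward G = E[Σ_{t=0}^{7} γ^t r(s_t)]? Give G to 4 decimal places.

t=0: π = [0.1250, 0.2500, 0.1250, 0.2500, 0.1250, 0.1250], E[r] = 1.6250, γ^t·E[r] = 1.625000, running G = 1.625000
t=1: π = [0.1719, 0.1719, 0.1875, 0.1563, 0.1563, 0.1563], E[r] = 2.2969, γ^t·E[r] = 1.837500, running G = 3.462500
t=2: π = [0.1855, 0.1641, 0.1680, 0.1680, 0.1445, 0.1699], E[r] = 2.2832, γ^t·E[r] = 1.461250, running G = 4.923750
t=3: π = [0.1875, 0.1672, 0.1660, 0.1641, 0.1460, 0.1692], E[r] = 2.2817, γ^t·E[r] = 1.168250, running G = 6.092000
t=4: π = [0.1878, 0.1667, 0.1668, 0.1640, 0.1455, 0.1692], E[r] = 2.2829, γ^t·E[r] = 0.935088, running G = 7.027088
t=5: π = [0.1878, 0.1666, 0.1667, 0.1640, 0.1455, 0.1693], E[r] = 2.2831, γ^t·E[r] = 0.748136, running G = 7.775224
t=6: π = [0.1878, 0.1667, 0.1667, 0.1640, 0.1455, 0.1693], E[r] = 2.2831, γ^t·E[r] = 0.598489, running G = 8.373712
t=7: π = [0.1878, 0.1667, 0.1667, 0.1640, 0.1455, 0.1693], E[r] = 2.2831, γ^t·E[r] = 0.478794, running G = 8.852507

G = 8.8525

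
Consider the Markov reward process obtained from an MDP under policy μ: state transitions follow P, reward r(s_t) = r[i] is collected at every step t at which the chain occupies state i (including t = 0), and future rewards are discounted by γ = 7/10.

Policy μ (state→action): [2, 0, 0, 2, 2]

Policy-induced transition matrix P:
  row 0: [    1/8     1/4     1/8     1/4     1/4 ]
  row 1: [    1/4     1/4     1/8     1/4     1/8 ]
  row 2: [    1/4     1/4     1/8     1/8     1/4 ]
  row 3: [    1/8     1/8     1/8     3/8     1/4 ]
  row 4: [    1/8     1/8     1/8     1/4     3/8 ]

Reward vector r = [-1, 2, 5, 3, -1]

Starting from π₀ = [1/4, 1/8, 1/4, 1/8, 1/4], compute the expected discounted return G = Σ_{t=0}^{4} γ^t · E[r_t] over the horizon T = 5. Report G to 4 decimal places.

G = 3.7538

t=0: π = [0.2500, 0.1250, 0.2500, 0.1250, 0.2500], E[r] = 1.3750, γ^t·E[r] = 1.375000, running G = 1.375000
t=1: π = [0.1719, 0.2031, 0.1250, 0.2344, 0.2656], E[r] = 1.2969, γ^t·E[r] = 0.907813, running G = 2.282813
t=2: π = [0.1660, 0.1875, 0.1250, 0.2637, 0.2578], E[r] = 1.3672, γ^t·E[r] = 0.669922, running G = 2.952734
t=3: π = [0.1641, 0.1848, 0.1250, 0.2673, 0.2588], E[r] = 1.3738, γ^t·E[r] = 0.471206, running G = 3.423941
t=4: π = [0.1637, 0.1842, 0.1250, 0.2678, 0.2592], E[r] = 1.3739, γ^t·E[r] = 0.329866, running G = 3.753807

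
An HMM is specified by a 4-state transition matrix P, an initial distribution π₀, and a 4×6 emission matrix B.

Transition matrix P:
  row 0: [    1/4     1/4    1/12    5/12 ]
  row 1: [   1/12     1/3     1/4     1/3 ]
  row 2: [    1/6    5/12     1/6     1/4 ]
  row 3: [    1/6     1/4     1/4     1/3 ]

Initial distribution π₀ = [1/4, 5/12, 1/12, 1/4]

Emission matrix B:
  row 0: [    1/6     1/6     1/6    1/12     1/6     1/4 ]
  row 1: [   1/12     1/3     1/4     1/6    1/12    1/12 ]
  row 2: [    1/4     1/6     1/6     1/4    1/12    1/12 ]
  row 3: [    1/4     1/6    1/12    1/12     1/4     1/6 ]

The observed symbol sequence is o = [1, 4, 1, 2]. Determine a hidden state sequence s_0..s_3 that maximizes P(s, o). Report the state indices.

path = [1, 3, 1, 1]

t=0: δ = [4.167e-02, 1.389e-01, 1.389e-02, 4.167e-02]  (obs o_0=1)
t=1: δ = [1.929e-03, 3.858e-03, 2.894e-03, 1.157e-02]  ψ = [1, 1, 1, 1]  (obs o_1=4)
t=2: δ = [3.215e-04, 9.645e-04, 4.823e-04, 6.430e-04]  ψ = [3, 3, 3, 3]  (obs o_2=1)
t=3: δ = [1.786e-05, 8.038e-05, 4.019e-05, 2.679e-05]  ψ = [3, 1, 1, 1]  (obs o_3=2)
backtrack: best end state = 1; path = [1, 3, 1, 1]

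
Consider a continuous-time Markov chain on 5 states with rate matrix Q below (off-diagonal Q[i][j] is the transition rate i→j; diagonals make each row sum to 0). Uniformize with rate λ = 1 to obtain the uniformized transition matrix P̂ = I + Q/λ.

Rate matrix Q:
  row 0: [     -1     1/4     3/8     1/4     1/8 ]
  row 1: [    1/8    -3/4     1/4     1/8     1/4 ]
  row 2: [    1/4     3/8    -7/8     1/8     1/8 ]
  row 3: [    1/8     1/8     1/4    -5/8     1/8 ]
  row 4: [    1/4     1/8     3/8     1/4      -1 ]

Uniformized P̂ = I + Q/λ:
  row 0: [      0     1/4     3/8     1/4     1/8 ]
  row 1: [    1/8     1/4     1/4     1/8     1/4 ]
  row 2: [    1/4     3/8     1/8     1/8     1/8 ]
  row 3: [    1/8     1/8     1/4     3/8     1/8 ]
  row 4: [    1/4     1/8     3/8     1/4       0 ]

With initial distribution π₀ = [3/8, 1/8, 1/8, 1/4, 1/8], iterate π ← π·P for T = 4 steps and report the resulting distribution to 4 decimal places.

π = [0.1554, 0.2378, 0.2541, 0.2154, 0.1373]

t=0: π = [0.3750, 0.1250, 0.1250, 0.2500, 0.1250]
t=1: π = [0.1094, 0.2188, 0.2969, 0.2500, 0.1250]
t=2: π = [0.1641, 0.2402, 0.2422, 0.2168, 0.1367]
t=3: π = [0.1519, 0.2361, 0.2573, 0.2168, 0.1379]
t=4: π = [0.1554, 0.2378, 0.2541, 0.2154, 0.1373]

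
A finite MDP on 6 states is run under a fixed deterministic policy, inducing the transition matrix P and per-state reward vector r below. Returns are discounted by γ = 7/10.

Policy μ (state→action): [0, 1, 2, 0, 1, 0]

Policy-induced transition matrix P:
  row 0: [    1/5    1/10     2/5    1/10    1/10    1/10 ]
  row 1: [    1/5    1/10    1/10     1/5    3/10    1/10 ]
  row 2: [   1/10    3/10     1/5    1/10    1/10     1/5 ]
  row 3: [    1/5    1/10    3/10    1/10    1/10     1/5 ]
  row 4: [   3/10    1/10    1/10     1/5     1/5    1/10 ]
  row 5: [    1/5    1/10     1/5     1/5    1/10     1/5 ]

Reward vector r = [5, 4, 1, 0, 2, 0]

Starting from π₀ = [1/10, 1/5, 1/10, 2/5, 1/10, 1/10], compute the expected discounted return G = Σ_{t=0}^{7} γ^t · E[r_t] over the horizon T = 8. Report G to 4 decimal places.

t=0: π = [0.1000, 0.2000, 0.1000, 0.4000, 0.1000, 0.1000], E[r] = 1.6000, γ^t·E[r] = 1.600000, running G = 1.600000
t=1: π = [0.2000, 0.1200, 0.2300, 0.1400, 0.1500, 0.1600], E[r] = 2.0100, γ^t·E[r] = 1.407000, running G = 3.007000
t=2: π = [0.1920, 0.1460, 0.2270, 0.1430, 0.1390, 0.1530], E[r] = 2.0490, γ^t·E[r] = 1.004010, running G = 4.011010
t=3: π = [0.1912, 0.1454, 0.2242, 0.1438, 0.1431, 0.1523], E[r] = 2.0480, γ^t·E[r] = 0.702464, running G = 4.713474
t=4: π = [0.1919, 0.1448, 0.2238, 0.1441, 0.1434, 0.1520], E[r] = 2.0494, γ^t·E[r] = 0.492051, running G = 5.205525
t=5: π = [0.1920, 0.1448, 0.2240, 0.1440, 0.1433, 0.1520], E[r] = 2.0494, γ^t·E[r] = 0.344443, running G = 5.549968
t=6: π = [0.1919, 0.1448, 0.2240, 0.1440, 0.1433, 0.1520], E[r] = 2.0494, γ^t·E[r] = 0.241109, running G = 5.791078
t=7: π = [0.1919, 0.1448, 0.2240, 0.1440, 0.1433, 0.1520], E[r] = 2.0494, γ^t·E[r] = 0.168776, running G = 5.959854

G = 5.9599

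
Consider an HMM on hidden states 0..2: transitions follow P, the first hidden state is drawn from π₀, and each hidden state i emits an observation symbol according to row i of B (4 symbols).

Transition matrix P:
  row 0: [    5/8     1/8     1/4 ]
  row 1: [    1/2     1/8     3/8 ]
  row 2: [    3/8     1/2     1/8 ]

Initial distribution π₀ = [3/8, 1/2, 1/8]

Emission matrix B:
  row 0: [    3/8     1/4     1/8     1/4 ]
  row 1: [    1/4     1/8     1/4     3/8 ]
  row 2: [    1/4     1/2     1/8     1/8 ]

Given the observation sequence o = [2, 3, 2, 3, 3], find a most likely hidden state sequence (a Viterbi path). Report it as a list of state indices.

path = [1, 0, 0, 0, 0]

t=0: δ = [4.688e-02, 1.250e-01, 1.562e-02]  (obs o_0=2)
t=1: δ = [1.562e-02, 5.859e-03, 5.859e-03]  ψ = [1, 1, 1]  (obs o_1=3)
t=2: δ = [1.221e-03, 7.324e-04, 4.883e-04]  ψ = [0, 2, 0]  (obs o_2=2)
t=3: δ = [1.907e-04, 9.155e-05, 3.815e-05]  ψ = [0, 2, 0]  (obs o_3=3)
t=4: δ = [2.980e-05, 8.941e-06, 5.960e-06]  ψ = [0, 0, 0]  (obs o_4=3)
backtrack: best end state = 0; path = [1, 0, 0, 0, 0]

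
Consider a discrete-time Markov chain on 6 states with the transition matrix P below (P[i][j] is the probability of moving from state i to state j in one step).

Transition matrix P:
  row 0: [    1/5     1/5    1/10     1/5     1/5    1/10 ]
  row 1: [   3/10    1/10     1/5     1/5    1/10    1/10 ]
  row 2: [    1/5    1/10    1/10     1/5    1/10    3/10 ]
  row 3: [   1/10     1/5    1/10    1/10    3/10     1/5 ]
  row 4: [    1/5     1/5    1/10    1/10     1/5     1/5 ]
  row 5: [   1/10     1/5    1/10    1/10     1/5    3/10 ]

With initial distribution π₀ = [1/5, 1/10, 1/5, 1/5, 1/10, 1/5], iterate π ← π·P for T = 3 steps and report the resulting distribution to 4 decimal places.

π = [0.1829, 0.1711, 0.1172, 0.1470, 0.1856, 0.1962]

t=0: π = [0.2000, 0.1000, 0.2000, 0.2000, 0.1000, 0.2000]
t=1: π = [0.1700, 0.1700, 0.1100, 0.1500, 0.1900, 0.2100]
t=2: π = [0.1810, 0.1720, 0.1170, 0.1450, 0.1870, 0.1980]
t=3: π = [0.1829, 0.1711, 0.1172, 0.1470, 0.1856, 0.1962]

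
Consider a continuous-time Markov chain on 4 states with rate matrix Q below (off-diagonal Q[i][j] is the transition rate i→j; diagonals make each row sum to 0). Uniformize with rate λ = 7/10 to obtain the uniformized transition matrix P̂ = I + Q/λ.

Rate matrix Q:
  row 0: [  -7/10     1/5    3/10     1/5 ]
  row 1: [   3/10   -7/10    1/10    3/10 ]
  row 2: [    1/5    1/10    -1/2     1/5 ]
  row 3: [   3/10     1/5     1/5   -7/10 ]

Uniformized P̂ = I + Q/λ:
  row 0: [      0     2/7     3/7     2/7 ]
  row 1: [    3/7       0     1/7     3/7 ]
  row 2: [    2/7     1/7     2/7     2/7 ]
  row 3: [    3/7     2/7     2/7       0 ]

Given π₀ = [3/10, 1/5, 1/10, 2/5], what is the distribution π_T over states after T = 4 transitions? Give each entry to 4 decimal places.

t=0: π = [0.3000, 0.2000, 0.1000, 0.4000]
t=1: π = [0.2857, 0.2143, 0.3000, 0.2000]
t=2: π = [0.2633, 0.1816, 0.2959, 0.2592]
t=3: π = [0.2735, 0.1915, 0.2974, 0.2376]
t=4: π = [0.2689, 0.1885, 0.2974, 0.2452]

π = [0.2689, 0.1885, 0.2974, 0.2452]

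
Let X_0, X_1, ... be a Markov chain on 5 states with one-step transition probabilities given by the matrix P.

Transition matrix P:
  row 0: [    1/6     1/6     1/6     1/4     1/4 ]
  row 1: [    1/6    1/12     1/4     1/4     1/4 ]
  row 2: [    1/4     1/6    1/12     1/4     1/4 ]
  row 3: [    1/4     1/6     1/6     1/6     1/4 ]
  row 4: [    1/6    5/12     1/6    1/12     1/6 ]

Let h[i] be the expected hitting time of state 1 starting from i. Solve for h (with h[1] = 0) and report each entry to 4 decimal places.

h = [4.4571, 0.0000, 4.4571, 4.4571, 3.4286]

First-step conditioning: h[1] = 0; for i ≠ 1, h[i] = 1 + Σ_k P[i][k]·h[k].
  h[0] = 1 + 1/6·h[0] + 1/6·h[2] + 1/4·h[3] + 1/4·h[4]
  h[2] = 1 + 1/4·h[0] + 1/12·h[2] + 1/4·h[3] + 1/4·h[4]
  h[3] = 1 + 1/4·h[0] + 1/6·h[2] + 1/6·h[3] + 1/4·h[4]
  h[4] = 1 + 1/6·h[0] + 1/6·h[2] + 1/12·h[3] + 1/6·h[4]
Solving the 4×4 linear system over states ≠ 1 gives exactly h = [156/35, 0, 156/35, 156/35, 24/7] (h[1] = 0 is the target).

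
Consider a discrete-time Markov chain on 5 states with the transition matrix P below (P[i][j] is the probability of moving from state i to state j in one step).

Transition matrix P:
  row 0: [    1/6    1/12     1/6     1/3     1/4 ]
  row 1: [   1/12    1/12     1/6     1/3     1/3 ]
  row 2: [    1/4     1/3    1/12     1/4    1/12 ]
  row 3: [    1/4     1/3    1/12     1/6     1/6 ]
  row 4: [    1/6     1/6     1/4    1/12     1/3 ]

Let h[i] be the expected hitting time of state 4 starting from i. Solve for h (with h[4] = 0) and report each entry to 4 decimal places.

First-step conditioning: h[4] = 0; for i ≠ 4, h[i] = 1 + Σ_k P[i][k]·h[k].
  h[0] = 1 + 1/6·h[0] + 1/12·h[1] + 1/6·h[2] + 1/3·h[3]
  h[1] = 1 + 1/12·h[0] + 1/12·h[1] + 1/6·h[2] + 1/3·h[3]
  h[2] = 1 + 1/4·h[0] + 1/3·h[1] + 1/12·h[2] + 1/4·h[3]
  h[3] = 1 + 1/4·h[0] + 1/3·h[1] + 1/12·h[2] + 1/6·h[3]
Solving the 4×4 linear system over states ≠ 4 gives exactly h = [26064/5743, 23892/5743, 29484/5743, 27216/5743, 0] (h[4] = 0 is the target).

h = [4.5384, 4.1602, 5.1339, 4.7390, 0.0000]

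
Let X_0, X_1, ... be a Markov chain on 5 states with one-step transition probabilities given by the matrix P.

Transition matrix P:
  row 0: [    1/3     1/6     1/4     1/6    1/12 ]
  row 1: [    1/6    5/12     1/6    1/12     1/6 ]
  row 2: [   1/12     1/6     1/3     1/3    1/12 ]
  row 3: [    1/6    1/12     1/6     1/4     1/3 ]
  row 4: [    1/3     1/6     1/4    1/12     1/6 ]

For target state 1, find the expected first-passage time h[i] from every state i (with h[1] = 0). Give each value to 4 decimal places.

First-step conditioning: h[1] = 0; for i ≠ 1, h[i] = 1 + Σ_k P[i][k]·h[k].
  h[0] = 1 + 1/3·h[0] + 1/4·h[2] + 1/6·h[3] + 1/12·h[4]
  h[2] = 1 + 1/12·h[0] + 1/3·h[2] + 1/3·h[3] + 1/12·h[4]
  h[3] = 1 + 1/6·h[0] + 1/6·h[2] + 1/4·h[3] + 1/3·h[4]
  h[4] = 1 + 1/3·h[0] + 1/4·h[2] + 1/12·h[3] + 1/6·h[4]
Solving the 4×4 linear system over states ≠ 1 gives exactly h = [168/25, 0, 512/75, 548/75, 20/3] (h[1] = 0 is the target).

h = [6.7200, 0.0000, 6.8267, 7.3067, 6.6667]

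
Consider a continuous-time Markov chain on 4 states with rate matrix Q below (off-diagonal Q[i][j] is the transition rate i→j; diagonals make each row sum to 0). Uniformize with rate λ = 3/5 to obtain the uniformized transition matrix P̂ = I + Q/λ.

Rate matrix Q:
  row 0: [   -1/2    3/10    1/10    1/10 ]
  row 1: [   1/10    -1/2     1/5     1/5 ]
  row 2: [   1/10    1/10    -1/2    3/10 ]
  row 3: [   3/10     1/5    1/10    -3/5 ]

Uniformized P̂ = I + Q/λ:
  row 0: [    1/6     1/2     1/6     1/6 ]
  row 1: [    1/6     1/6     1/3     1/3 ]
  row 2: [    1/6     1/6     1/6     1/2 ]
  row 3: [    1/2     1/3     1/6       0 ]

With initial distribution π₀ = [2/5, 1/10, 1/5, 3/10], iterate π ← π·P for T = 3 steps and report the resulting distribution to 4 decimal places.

t=0: π = [0.4000, 0.1000, 0.2000, 0.3000]
t=1: π = [0.2667, 0.3500, 0.1833, 0.2000]
t=2: π = [0.2333, 0.2889, 0.2250, 0.2528]
t=3: π = [0.2509, 0.2866, 0.2148, 0.2477]

π = [0.2509, 0.2866, 0.2148, 0.2477]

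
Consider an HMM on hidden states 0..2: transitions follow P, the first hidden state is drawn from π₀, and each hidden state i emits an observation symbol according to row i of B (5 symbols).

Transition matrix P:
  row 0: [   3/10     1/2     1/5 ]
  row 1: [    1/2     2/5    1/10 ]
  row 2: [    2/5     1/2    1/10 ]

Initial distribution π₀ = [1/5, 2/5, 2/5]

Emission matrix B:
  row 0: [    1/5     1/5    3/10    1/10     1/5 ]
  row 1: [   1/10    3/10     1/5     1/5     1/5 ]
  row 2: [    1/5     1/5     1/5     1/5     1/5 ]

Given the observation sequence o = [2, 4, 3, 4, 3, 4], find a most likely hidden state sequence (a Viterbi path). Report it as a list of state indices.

t=0: δ = [6.000e-02, 8.000e-02, 8.000e-02]  (obs o_0=2)
t=1: δ = [8.000e-03, 8.000e-03, 2.400e-03]  ψ = [1, 2, 0]  (obs o_1=4)
t=2: δ = [4.000e-04, 8.000e-04, 3.200e-04]  ψ = [1, 0, 0]  (obs o_2=3)
t=3: δ = [8.000e-05, 6.400e-05, 1.600e-05]  ψ = [1, 1, 0]  (obs o_3=4)
t=4: δ = [3.200e-06, 8.000e-06, 3.200e-06]  ψ = [1, 0, 0]  (obs o_4=3)
t=5: δ = [8.000e-07, 6.400e-07, 1.600e-07]  ψ = [1, 1, 1]  (obs o_5=4)
backtrack: best end state = 0; path = [1, 0, 1, 0, 1, 0]

path = [1, 0, 1, 0, 1, 0]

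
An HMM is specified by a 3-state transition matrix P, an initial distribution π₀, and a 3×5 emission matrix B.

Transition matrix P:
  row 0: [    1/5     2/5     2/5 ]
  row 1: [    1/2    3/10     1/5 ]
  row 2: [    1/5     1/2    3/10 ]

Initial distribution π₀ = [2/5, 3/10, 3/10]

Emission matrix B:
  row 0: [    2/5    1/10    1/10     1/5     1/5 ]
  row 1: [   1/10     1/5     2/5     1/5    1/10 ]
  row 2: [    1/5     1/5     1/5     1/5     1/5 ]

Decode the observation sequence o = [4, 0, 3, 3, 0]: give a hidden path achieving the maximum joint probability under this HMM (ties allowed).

path = [0, 0, 2, 1, 0]

t=0: δ = [8.000e-02, 3.000e-02, 6.000e-02]  (obs o_0=4)
t=1: δ = [6.400e-03, 3.200e-03, 6.400e-03]  ψ = [0, 0, 0]  (obs o_1=0)
t=2: δ = [3.200e-04, 6.400e-04, 5.120e-04]  ψ = [1, 2, 0]  (obs o_2=3)
t=3: δ = [6.400e-05, 5.120e-05, 3.072e-05]  ψ = [1, 2, 2]  (obs o_3=3)
t=4: δ = [1.024e-05, 2.560e-06, 5.120e-06]  ψ = [1, 0, 0]  (obs o_4=0)
backtrack: best end state = 0; path = [0, 0, 2, 1, 0]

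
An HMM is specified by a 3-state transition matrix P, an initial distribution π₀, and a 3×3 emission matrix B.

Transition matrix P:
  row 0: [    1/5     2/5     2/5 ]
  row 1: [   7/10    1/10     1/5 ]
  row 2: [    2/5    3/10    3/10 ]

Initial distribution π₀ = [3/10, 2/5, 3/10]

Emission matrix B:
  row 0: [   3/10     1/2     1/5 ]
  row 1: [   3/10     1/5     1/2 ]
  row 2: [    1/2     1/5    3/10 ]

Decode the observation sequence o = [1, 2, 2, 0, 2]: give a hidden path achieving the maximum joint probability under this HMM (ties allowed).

t=0: δ = [1.500e-01, 8.000e-02, 6.000e-02]  (obs o_0=1)
t=1: δ = [1.120e-02, 3.000e-02, 1.800e-02]  ψ = [1, 0, 0]  (obs o_1=2)
t=2: δ = [4.200e-03, 2.700e-03, 1.800e-03]  ψ = [1, 2, 1]  (obs o_2=2)
t=3: δ = [5.670e-04, 5.040e-04, 8.400e-04]  ψ = [1, 0, 0]  (obs o_3=0)
t=4: δ = [7.056e-05, 1.260e-04, 7.560e-05]  ψ = [1, 2, 2]  (obs o_4=2)
backtrack: best end state = 1; path = [0, 1, 0, 2, 1]

path = [0, 1, 0, 2, 1]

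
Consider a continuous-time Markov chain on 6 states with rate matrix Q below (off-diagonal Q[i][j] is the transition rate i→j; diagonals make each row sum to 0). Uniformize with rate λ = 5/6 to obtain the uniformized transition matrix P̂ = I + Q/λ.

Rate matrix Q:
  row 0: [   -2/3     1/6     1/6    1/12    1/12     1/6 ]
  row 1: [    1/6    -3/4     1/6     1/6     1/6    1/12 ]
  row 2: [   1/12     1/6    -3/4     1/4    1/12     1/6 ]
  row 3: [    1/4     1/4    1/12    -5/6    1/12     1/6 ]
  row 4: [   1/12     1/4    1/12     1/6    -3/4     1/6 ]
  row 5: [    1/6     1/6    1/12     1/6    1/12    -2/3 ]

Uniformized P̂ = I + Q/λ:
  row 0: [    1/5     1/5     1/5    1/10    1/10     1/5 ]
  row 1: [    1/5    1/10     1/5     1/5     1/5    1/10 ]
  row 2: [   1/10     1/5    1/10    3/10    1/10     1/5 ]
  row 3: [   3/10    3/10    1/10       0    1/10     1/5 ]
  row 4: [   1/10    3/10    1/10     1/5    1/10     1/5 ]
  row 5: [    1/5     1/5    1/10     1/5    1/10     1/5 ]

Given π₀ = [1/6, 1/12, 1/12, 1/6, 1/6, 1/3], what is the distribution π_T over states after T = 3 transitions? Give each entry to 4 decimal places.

t=0: π = [0.1667, 0.0833, 0.0833, 0.1667, 0.1667, 0.3333]
t=1: π = [0.1917, 0.2250, 0.1250, 0.1583, 0.1083, 0.1917]
t=2: π = [0.1925, 0.2042, 0.1417, 0.1617, 0.1225, 0.1775]
t=3: π = [0.1898, 0.2080, 0.1397, 0.1626, 0.1204, 0.1796]

π = [0.1898, 0.2080, 0.1397, 0.1626, 0.1204, 0.1796]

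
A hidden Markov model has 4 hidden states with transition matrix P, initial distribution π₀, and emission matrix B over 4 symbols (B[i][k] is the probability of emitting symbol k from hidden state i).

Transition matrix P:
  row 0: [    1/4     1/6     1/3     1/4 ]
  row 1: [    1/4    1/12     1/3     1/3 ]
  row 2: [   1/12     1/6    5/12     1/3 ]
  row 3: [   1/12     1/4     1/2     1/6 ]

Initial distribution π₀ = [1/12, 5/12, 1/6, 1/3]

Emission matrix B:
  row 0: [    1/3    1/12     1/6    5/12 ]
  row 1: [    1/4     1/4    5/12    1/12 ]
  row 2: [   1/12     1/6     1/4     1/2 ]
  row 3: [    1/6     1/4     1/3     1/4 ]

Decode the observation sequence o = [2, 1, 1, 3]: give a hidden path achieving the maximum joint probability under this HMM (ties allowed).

path = [1, 3, 2, 2]

t=0: δ = [1.389e-02, 1.736e-01, 4.167e-02, 1.111e-01]  (obs o_0=2)
t=1: δ = [3.617e-03, 6.944e-03, 9.645e-03, 1.447e-02]  ψ = [1, 3, 1, 1]  (obs o_1=1)
t=2: δ = [1.447e-04, 9.042e-04, 1.206e-03, 8.038e-04]  ψ = [1, 3, 3, 2]  (obs o_2=1)
t=3: δ = [9.419e-05, 1.674e-05, 2.512e-04, 1.005e-04]  ψ = [1, 2, 2, 2]  (obs o_3=3)
backtrack: best end state = 2; path = [1, 3, 2, 2]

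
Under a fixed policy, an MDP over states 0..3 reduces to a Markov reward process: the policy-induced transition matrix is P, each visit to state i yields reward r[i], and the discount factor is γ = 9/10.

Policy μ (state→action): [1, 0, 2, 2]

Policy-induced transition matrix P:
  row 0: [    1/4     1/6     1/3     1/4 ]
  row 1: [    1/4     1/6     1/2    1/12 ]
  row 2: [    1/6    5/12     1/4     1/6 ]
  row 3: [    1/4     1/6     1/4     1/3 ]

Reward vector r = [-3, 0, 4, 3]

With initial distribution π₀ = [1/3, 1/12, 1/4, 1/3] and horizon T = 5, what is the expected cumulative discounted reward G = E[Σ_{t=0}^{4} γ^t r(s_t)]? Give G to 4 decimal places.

G = 4.8549

t=0: π = [0.3333, 0.0833, 0.2500, 0.3333], E[r] = 1.0000, γ^t·E[r] = 1.000000, running G = 1.000000
t=1: π = [0.2292, 0.2292, 0.2986, 0.2431], E[r] = 1.2361, γ^t·E[r] = 1.112500, running G = 2.112500
t=2: π = [0.2251, 0.2413, 0.3264, 0.2072], E[r] = 1.2517, γ^t·E[r] = 1.013906, running G = 3.126406
t=3: π = [0.2228, 0.2483, 0.3291, 0.1998], E[r] = 1.2475, γ^t·E[r] = 0.909422, running G = 4.035828
t=4: π = [0.2226, 0.2489, 0.3306, 0.1979], E[r] = 1.2484, γ^t·E[r] = 0.819049, running G = 4.854877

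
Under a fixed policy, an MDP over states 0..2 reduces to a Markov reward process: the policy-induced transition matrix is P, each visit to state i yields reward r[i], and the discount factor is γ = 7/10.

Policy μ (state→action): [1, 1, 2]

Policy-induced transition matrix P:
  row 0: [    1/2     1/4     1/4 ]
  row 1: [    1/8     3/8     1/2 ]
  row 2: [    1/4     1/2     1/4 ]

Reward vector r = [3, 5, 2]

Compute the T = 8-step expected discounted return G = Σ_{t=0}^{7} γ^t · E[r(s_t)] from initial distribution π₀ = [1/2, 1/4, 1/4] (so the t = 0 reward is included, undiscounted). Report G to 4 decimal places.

G = 10.5352

t=0: π = [0.5000, 0.2500, 0.2500], E[r] = 3.2500, γ^t·E[r] = 3.250000, running G = 3.250000
t=1: π = [0.3438, 0.3438, 0.3125], E[r] = 3.3750, γ^t·E[r] = 2.362500, running G = 5.612500
t=2: π = [0.2930, 0.3711, 0.3359], E[r] = 3.4063, γ^t·E[r] = 1.669063, running G = 7.281563
t=3: π = [0.2769, 0.3804, 0.3428], E[r] = 3.4180, γ^t·E[r] = 1.172363, running G = 8.453926
t=4: π = [0.2717, 0.3832, 0.3451], E[r] = 3.4214, γ^t·E[r] = 0.821475, running G = 9.275401
t=5: π = [0.2700, 0.3842, 0.3458], E[r] = 3.4225, γ^t·E[r] = 0.575227, running G = 9.850628
t=6: π = [0.2695, 0.3845, 0.3460], E[r] = 3.4229, γ^t·E[r] = 0.402701, running G = 10.253329
t=7: π = [0.2693, 0.3846, 0.3461], E[r] = 3.4230, γ^t·E[r] = 0.281901, running G = 10.535230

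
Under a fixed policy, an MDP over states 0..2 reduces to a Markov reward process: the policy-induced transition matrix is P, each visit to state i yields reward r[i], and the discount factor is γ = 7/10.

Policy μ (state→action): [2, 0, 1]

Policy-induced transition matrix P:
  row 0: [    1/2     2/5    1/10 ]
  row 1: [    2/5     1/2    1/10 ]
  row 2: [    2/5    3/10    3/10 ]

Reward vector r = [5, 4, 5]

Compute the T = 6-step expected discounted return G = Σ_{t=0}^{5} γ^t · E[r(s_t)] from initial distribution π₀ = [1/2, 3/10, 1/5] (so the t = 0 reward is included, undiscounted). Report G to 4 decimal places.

G = 13.5865

t=0: π = [0.5000, 0.3000, 0.2000], E[r] = 4.7000, γ^t·E[r] = 4.700000, running G = 4.700000
t=1: π = [0.4500, 0.4100, 0.1400], E[r] = 4.5900, γ^t·E[r] = 3.213000, running G = 7.913000
t=2: π = [0.4450, 0.4270, 0.1280], E[r] = 4.5730, γ^t·E[r] = 2.240770, running G = 10.153770
t=3: π = [0.4445, 0.4299, 0.1256], E[r] = 4.5701, γ^t·E[r] = 1.567544, running G = 11.721314
t=4: π = [0.4445, 0.4304, 0.1251], E[r] = 4.5696, γ^t·E[r] = 1.097154, running G = 12.818468
t=5: π = [0.4444, 0.4305, 0.1250], E[r] = 4.5695, γ^t·E[r] = 0.767991, running G = 13.586459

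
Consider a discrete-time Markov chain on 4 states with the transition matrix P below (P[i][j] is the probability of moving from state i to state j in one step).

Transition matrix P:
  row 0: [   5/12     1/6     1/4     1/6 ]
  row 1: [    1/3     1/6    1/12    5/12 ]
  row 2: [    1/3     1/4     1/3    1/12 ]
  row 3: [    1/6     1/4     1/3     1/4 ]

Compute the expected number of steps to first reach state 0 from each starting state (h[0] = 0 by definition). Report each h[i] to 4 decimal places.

First-step conditioning: h[0] = 0; for i ≠ 0, h[i] = 1 + Σ_k P[i][k]·h[k].
  h[1] = 1 + 1/6·h[1] + 1/12·h[2] + 5/12·h[3]
  h[2] = 1 + 1/4·h[1] + 1/3·h[2] + 1/12·h[3]
  h[3] = 1 + 1/4·h[1] + 1/3·h[2] + 1/4·h[3]
Solving the 3×3 linear system over states ≠ 0 gives exactly h = [0, 828/235, 156/47, 936/235] (h[0] = 0 is the target).

h = [0.0000, 3.5234, 3.3191, 3.9830]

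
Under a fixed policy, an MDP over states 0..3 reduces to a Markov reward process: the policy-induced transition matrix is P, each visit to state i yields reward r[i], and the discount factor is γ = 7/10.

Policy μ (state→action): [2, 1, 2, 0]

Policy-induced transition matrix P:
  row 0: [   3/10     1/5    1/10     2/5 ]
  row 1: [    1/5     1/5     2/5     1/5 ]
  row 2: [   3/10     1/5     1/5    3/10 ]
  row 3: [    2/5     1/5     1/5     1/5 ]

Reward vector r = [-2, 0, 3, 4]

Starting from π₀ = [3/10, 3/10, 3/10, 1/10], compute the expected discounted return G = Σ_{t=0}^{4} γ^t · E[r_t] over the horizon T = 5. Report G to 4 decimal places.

G = 2.8248

t=0: π = [0.3000, 0.3000, 0.3000, 0.1000], E[r] = 0.7000, γ^t·E[r] = 0.700000, running G = 0.700000
t=1: π = [0.2800, 0.2000, 0.2300, 0.2900], E[r] = 1.2900, γ^t·E[r] = 0.903000, running G = 1.603000
t=2: π = [0.3090, 0.2000, 0.2120, 0.2790], E[r] = 1.1340, γ^t·E[r] = 0.555660, running G = 2.158660
t=3: π = [0.3079, 0.2000, 0.2091, 0.2830], E[r] = 1.1435, γ^t·E[r] = 0.392221, running G = 2.550881
t=4: π = [0.3083, 0.2000, 0.2092, 0.2825], E[r] = 1.1410, γ^t·E[r] = 0.273952, running G = 2.824832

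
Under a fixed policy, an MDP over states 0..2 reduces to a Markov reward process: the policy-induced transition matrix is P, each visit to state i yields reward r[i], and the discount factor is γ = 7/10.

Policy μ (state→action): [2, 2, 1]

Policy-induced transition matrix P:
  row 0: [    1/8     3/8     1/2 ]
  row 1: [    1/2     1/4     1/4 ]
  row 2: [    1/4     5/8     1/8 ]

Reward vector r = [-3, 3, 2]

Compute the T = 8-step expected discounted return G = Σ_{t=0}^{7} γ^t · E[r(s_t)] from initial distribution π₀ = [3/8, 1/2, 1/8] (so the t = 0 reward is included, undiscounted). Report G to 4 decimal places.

t=0: π = [0.3750, 0.5000, 0.1250], E[r] = 0.6250, γ^t·E[r] = 0.625000, running G = 0.625000
t=1: π = [0.3281, 0.3438, 0.3281], E[r] = 0.7031, γ^t·E[r] = 0.492188, running G = 1.117188
t=2: π = [0.2949, 0.4141, 0.2910], E[r] = 0.9395, γ^t·E[r] = 0.460332, running G = 1.577520
t=3: π = [0.3167, 0.3960, 0.2874], E[r] = 0.8127, γ^t·E[r] = 0.278771, running G = 1.856291
t=4: π = [0.3094, 0.3973, 0.2932], E[r] = 0.8503, γ^t·E[r] = 0.204145, running G = 2.060436
t=5: π = [0.3107, 0.3986, 0.2907], E[r] = 0.8454, γ^t·E[r] = 0.142079, running G = 2.202515
t=6: π = [0.3108, 0.3978, 0.2913], E[r] = 0.8437, γ^t·E[r] = 0.099261, running G = 2.301775
t=7: π = [0.3106, 0.3981, 0.2913], E[r] = 0.8451, γ^t·E[r] = 0.069595, running G = 2.371370

G = 2.3714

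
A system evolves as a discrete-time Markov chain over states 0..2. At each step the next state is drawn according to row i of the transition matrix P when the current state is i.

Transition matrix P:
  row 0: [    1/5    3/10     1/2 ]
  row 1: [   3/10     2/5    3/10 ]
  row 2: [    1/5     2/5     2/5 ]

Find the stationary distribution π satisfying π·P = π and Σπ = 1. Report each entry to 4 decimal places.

π = [0.2376, 0.3762, 0.3861]

Balance equations π_j = Σ_i π_i·P[i][j]:
  π_0 = 1/5·π_0 + 3/10·π_1 + 1/5·π_2
  π_1 = 3/10·π_0 + 2/5·π_1 + 2/5·π_2
  normalize: π_0 + π_1 + π_2 = 1
Solving the linear system gives exactly π = [24/101, 38/101, 39/101].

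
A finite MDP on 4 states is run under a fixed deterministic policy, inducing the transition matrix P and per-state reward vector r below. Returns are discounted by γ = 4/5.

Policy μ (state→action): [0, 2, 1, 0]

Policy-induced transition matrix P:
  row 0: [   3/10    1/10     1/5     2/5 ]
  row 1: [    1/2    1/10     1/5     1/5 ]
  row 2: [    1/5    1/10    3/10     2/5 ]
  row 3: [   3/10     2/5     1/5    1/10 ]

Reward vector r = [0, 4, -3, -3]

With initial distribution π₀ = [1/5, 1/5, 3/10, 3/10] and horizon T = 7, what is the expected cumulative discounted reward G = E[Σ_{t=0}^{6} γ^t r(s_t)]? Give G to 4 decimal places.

G = -3.2587

t=0: π = [0.2000, 0.2000, 0.3000, 0.3000], E[r] = -1.0000, γ^t·E[r] = -1.000000, running G = -1.000000
t=1: π = [0.3100, 0.1900, 0.2300, 0.2700], E[r] = -0.7400, γ^t·E[r] = -0.592000, running G = -1.592000
t=2: π = [0.3150, 0.1810, 0.2230, 0.2810], E[r] = -0.7880, γ^t·E[r] = -0.504320, running G = -2.096320
t=3: π = [0.3139, 0.1843, 0.2223, 0.2795], E[r] = -0.7682, γ^t·E[r] = -0.393318, running G = -2.489638
t=4: π = [0.3146, 0.1839, 0.2222, 0.2793], E[r] = -0.7692, γ^t·E[r] = -0.315048, running G = -2.804686
t=5: π = [0.3145, 0.1838, 0.2222, 0.2794], E[r] = -0.7699, γ^t·E[r] = -0.252264, running G = -3.056951
t=6: π = [0.3145, 0.1838, 0.2222, 0.2794], E[r] = -0.7696, γ^t·E[r] = -0.201737, running G = -3.258687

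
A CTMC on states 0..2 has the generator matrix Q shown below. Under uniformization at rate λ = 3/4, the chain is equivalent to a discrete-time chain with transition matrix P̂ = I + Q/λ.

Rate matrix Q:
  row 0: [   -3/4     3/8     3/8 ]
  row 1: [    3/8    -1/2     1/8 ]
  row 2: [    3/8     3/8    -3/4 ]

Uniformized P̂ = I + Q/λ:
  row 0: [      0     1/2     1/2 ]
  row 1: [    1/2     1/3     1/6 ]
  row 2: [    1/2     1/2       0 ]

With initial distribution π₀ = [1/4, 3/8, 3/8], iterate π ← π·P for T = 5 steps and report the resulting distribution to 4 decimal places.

t=0: π = [0.2500, 0.3750, 0.3750]
t=1: π = [0.3750, 0.4375, 0.1875]
t=2: π = [0.3125, 0.4271, 0.2604]
t=3: π = [0.3438, 0.4288, 0.2274]
t=4: π = [0.3281, 0.4285, 0.2433]
t=5: π = [0.3359, 0.4286, 0.2355]

π = [0.3359, 0.4286, 0.2355]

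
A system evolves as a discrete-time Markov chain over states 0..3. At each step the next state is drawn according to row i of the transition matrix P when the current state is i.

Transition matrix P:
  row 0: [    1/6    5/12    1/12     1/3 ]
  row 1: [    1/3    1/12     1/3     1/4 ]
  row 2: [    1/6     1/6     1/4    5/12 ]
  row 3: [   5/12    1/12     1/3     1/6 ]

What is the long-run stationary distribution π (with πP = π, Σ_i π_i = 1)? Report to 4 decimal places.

Balance equations π_j = Σ_i π_i·P[i][j]:
  π_0 = 1/6·π_0 + 1/3·π_1 + 1/6·π_2 + 5/12·π_3
  π_1 = 5/12·π_0 + 1/12·π_1 + 1/6·π_2 + 1/12·π_3
  π_2 = 1/12·π_0 + 1/3·π_1 + 1/4·π_2 + 1/3·π_3
  normalize: π_0 + π_1 + π_2 + π_3 = 1
Solving the linear system gives exactly π = [619/2281, 443/2281, 559/2281, 660/2281].

π = [0.2714, 0.1942, 0.2451, 0.2893]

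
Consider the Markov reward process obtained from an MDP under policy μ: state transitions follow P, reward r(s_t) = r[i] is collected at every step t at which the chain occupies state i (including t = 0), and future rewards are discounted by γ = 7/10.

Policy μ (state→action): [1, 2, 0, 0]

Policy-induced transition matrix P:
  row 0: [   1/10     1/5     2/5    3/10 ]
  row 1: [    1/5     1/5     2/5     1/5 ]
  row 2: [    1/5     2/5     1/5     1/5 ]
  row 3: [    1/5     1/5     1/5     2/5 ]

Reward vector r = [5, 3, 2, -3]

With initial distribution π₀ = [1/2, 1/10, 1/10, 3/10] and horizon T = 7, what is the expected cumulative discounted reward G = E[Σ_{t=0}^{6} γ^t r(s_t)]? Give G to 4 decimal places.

G = 4.8338

t=0: π = [0.5000, 0.1000, 0.1000, 0.3000], E[r] = 2.1000, γ^t·E[r] = 2.100000, running G = 2.100000
t=1: π = [0.1500, 0.2200, 0.3200, 0.3100], E[r] = 1.1200, γ^t·E[r] = 0.784000, running G = 2.884000
t=2: π = [0.1850, 0.2640, 0.2740, 0.2770], E[r] = 1.4340, γ^t·E[r] = 0.702660, running G = 3.586660
t=3: π = [0.1815, 0.2548, 0.2898, 0.2739], E[r] = 1.4298, γ^t·E[r] = 0.490421, running G = 4.077081
t=4: π = [0.1819, 0.2580, 0.2873, 0.2729], E[r] = 1.4389, γ^t·E[r] = 0.345470, running G = 4.422552
t=5: π = [0.1818, 0.2575, 0.2880, 0.2728], E[r] = 1.4390, γ^t·E[r] = 0.241860, running G = 4.664411
t=6: π = [0.1818, 0.2576, 0.2879, 0.2727], E[r] = 1.4394, γ^t·E[r] = 0.169340, running G = 4.833752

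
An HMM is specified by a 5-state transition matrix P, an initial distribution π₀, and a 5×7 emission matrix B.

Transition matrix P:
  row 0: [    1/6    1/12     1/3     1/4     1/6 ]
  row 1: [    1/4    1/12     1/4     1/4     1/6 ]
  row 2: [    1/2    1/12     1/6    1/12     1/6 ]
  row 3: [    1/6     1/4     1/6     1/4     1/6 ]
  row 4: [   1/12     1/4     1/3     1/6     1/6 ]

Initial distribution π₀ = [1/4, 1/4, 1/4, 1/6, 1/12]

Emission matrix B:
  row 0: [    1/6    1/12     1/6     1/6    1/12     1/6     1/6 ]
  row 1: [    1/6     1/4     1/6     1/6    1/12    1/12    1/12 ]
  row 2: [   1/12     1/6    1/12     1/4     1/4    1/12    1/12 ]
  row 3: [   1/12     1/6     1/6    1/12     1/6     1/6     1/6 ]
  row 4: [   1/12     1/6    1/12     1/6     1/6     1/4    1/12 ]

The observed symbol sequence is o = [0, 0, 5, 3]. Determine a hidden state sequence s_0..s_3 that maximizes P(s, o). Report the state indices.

t=0: δ = [4.167e-02, 4.167e-02, 2.083e-02, 1.389e-02, 6.944e-03]  (obs o_0=0)
t=1: δ = [1.736e-03, 5.787e-04, 1.157e-03, 8.681e-04, 5.787e-04]  ψ = [1, 0, 0, 0, 0]  (obs o_1=0)
t=2: δ = [9.645e-05, 1.808e-05, 4.823e-05, 7.234e-05, 7.234e-05]  ψ = [2, 3, 0, 0, 0]  (obs o_2=5)
t=3: δ = [4.019e-06, 3.014e-06, 8.038e-06, 2.009e-06, 2.679e-06]  ψ = [2, 3, 0, 0, 0]  (obs o_3=3)
backtrack: best end state = 2; path = [0, 2, 0, 2]

path = [0, 2, 0, 2]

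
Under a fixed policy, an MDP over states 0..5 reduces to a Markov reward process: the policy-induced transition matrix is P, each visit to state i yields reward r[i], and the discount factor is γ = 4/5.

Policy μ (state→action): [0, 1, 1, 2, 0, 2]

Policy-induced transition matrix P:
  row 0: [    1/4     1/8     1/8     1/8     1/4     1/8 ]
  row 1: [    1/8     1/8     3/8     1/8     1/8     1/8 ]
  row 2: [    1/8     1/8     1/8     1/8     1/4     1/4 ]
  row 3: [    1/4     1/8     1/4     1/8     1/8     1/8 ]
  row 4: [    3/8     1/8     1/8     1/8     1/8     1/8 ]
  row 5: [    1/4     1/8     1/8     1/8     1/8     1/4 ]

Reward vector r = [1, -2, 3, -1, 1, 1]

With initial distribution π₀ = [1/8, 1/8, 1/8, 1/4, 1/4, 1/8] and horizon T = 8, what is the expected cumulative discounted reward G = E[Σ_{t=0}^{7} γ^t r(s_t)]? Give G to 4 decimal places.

G = 2.6721

t=0: π = [0.1250, 0.1250, 0.1250, 0.2500, 0.2500, 0.1250], E[r] = 0.3750, γ^t·E[r] = 0.375000, running G = 0.375000
t=1: π = [0.2500, 0.1250, 0.1875, 0.1250, 0.1563, 0.1563], E[r] = 0.7500, γ^t·E[r] = 0.600000, running G = 0.975000
t=2: π = [0.2305, 0.1250, 0.1719, 0.1250, 0.1797, 0.1680], E[r] = 0.7188, γ^t·E[r] = 0.460000, running G = 1.435000
t=3: π = [0.2354, 0.1250, 0.1719, 0.1250, 0.1753, 0.1675], E[r] = 0.7188, γ^t·E[r] = 0.368000, running G = 1.803000
t=4: π = [0.2348, 0.1250, 0.1719, 0.1250, 0.1759, 0.1674], E[r] = 0.7188, γ^t·E[r] = 0.294400, running G = 2.097400
t=5: π = [0.2349, 0.1250, 0.1719, 0.1250, 0.1758, 0.1674], E[r] = 0.7188, γ^t·E[r] = 0.235520, running G = 2.332920
t=6: π = [0.2349, 0.1250, 0.1719, 0.1250, 0.1758, 0.1674], E[r] = 0.7188, γ^t·E[r] = 0.188416, running G = 2.521336
t=7: π = [0.2349, 0.1250, 0.1719, 0.1250, 0.1758, 0.1674], E[r] = 0.7188, γ^t·E[r] = 0.150733, running G = 2.672069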